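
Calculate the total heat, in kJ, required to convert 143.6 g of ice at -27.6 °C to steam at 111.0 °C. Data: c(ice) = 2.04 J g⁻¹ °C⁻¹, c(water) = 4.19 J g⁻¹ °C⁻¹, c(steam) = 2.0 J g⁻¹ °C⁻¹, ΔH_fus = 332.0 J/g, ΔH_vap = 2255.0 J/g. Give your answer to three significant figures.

q = 443 kJ

q1 (heat ice -27.6→0.0 °C): 143.6 × 2.04 × 27.6 = 8085 J
q2 (melt at 0 °C): 143.6 × 332.0 = 47675 J
q3 (heat water 0.0→100.0 °C): 143.6 × 4.19 × 100.0 = 60168 J
q4 (vaporize at 100 °C): 143.6 × 2255.0 = 323818 J
q5 (heat steam 100.0→111.0 °C): 143.6 × 2.0 × 11.0 = 3159 J
Total: 8085 + 47675 + 60168 + 323818 + 3159 = 442905 J = 443 kJ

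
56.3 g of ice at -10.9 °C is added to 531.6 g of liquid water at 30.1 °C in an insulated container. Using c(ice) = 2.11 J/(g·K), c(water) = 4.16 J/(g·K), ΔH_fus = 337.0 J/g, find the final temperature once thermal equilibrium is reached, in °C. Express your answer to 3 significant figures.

T_f = 18.9 °C

Heat to bring ice to 0 °C and melt it: q₁ = 56.3×2.11×10.9 + 56.3×337.0 = 20268 J
Heat the water can supply cooling to 0 °C: 531.6×4.16×30.1 = 66564.8 J > q₁, so all ice melts.
Energy balance: 531.6×4.16×(30.1 − T) = 20268 + 56.3×4.16×(T − 0)
2211.456(30.1 − T) = 20268 + 234.208 T
66564.8 − 20268 = 2445.664 T
T = 46296.8 / 2445.664 = 18.93 °C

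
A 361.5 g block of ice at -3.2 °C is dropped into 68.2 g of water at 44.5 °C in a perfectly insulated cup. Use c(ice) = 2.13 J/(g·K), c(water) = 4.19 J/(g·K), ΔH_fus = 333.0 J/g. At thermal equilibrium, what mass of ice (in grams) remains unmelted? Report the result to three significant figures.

Heat to warm all ice to 0 °C: 361.5×2.13×3.2 = 2464.0 J
Heat released by water cooling to 0 °C: 68.2×4.19×44.5 = 12716 J
12716 J < 2464.0 + 361.5×333.0 = 122843.5 J, so not all ice melts; final T = 0 °C.
Heat left for melting: 12716 − 2464.0 = 10252.0 J
Mass melted = 10252.0 / 333.0 = 30.79 g
Ice remaining = 361.5 − 30.79 = 330.71 g

m_ice remaining = 331 g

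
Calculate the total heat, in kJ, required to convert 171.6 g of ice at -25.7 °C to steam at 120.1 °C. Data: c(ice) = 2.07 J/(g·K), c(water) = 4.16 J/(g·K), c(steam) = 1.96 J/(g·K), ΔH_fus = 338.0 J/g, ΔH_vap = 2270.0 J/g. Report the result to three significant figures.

q = 535 kJ

q1 (heat ice -25.7→0.0 °C): 171.6 × 2.07 × 25.7 = 9129 J
q2 (melt at 0 °C): 171.6 × 338.0 = 58001 J
q3 (heat water 0.0→100.0 °C): 171.6 × 4.16 × 100.0 = 71386 J
q4 (vaporize at 100 °C): 171.6 × 2270.0 = 389532 J
q5 (heat steam 100.0→120.1 °C): 171.6 × 1.96 × 20.1 = 6760 J
Total: 9129 + 58001 + 71386 + 389532 + 6760 = 534808 J = 535 kJ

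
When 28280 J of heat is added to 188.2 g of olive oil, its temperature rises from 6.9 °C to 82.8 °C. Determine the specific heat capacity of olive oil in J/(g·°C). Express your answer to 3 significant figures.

c = 1.98 J/(g·°C)

c = q / (m ΔT) = 28280 / (188.2 × 75.9)
c = 28280 / 14284.38 = 1.98 J/(g·°C)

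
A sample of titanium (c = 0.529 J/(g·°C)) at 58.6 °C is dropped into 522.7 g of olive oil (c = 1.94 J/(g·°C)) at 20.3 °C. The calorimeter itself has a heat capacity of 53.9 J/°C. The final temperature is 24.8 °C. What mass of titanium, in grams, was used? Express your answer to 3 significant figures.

q_gained = (522.7 × 1.94 + 53.9) × (24.8 − 20.3) = 4806 J
q_lost = m × 0.529 × (58.6 − 24.8) = 17.8802 m
m = 4806 / 17.8802 = 269 g

m = 269 g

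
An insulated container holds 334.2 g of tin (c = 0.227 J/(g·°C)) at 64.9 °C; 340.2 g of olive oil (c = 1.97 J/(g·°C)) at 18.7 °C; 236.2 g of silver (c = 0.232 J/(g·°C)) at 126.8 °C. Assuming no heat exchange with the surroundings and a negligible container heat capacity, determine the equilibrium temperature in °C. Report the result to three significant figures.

T_f = 30.5 °C

Σ mᵢcᵢ(T − Tᵢ) = 0  ⇒  T = Σ mᵢcᵢTᵢ / Σ mᵢcᵢ
Σ mᵢcᵢ = 334.2×0.227 + 340.2×1.97 + 236.2×0.232 = 800.8558
Σ mᵢcᵢTᵢ = 75.8634×64.9 + 670.194×18.7 + 54.7984×126.8 = 24405
T = 24405 / 800.8558 = 30.47 °C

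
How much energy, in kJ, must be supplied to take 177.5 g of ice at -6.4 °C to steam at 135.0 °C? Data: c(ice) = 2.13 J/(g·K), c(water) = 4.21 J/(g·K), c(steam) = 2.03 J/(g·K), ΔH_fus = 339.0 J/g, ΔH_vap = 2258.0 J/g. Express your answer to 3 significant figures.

q1 (heat ice -6.4→0.0 °C): 177.5 × 2.13 × 6.4 = 2420 J
q2 (melt at 0 °C): 177.5 × 339.0 = 60173 J
q3 (heat water 0.0→100.0 °C): 177.5 × 4.21 × 100.0 = 74728 J
q4 (vaporize at 100 °C): 177.5 × 2258.0 = 400795 J
q5 (heat steam 100.0→135.0 °C): 177.5 × 2.03 × 35.0 = 12611 J
Total: 2420 + 60173 + 74728 + 400795 + 12611 = 550727 J = 551 kJ

q = 551 kJ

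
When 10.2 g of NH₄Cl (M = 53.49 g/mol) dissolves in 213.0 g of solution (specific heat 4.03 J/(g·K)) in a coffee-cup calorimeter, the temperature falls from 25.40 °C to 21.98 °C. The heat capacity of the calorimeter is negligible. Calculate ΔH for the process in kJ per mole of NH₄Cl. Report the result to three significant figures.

|ΔT| = |21.98 − 25.40| = 3.42 °C
|q_surr| = (213.0 × 4.03) × 3.42 = 858.39 × 3.42 = 2936 J
n(NH₄Cl) = 10.2 / 53.49 = 0.1907 mol
Temperature fell, so q_rxn = +|q_surr| = 2.936 kJ
ΔH = q_rxn / n = 15.40 kJ/mol

ΔH = 15.4 kJ/mol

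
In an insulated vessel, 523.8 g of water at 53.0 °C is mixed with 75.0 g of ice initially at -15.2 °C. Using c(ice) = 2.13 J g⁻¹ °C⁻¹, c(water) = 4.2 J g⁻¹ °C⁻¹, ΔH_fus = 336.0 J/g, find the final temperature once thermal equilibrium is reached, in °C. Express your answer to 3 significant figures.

Heat to bring ice to 0 °C and melt it: q₁ = 75.0×2.13×15.2 + 75.0×336.0 = 27628 J
Heat the water can supply cooling to 0 °C: 523.8×4.2×53.0 = 116598 J > q₁, so all ice melts.
Energy balance: 523.8×4.2×(53.0 − T) = 27628 + 75.0×4.2×(T − 0)
2199.96(53.0 − T) = 27628 + 315 T
116598 − 27628 = 2514.96 T
T = 88970 / 2514.96 = 35.38 °C

T_f = 35.4 °C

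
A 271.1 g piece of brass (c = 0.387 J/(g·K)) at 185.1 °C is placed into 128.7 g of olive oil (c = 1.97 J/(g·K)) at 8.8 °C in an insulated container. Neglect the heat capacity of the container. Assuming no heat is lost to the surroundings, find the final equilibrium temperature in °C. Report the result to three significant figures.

Heat lost by brass = heat gained by olive oil.
(271.1)(0.387)(185.1 − T) = (128.7)(1.97)(T − 8.8)
104.9157 (185.1 − T) = 253.539 (T − 8.8)
19420 − 104.9157 T = 253.539 T − 2231.1
21651.1 = 358.4547 T
T = 60.40 °C

T_f = 60.4 °C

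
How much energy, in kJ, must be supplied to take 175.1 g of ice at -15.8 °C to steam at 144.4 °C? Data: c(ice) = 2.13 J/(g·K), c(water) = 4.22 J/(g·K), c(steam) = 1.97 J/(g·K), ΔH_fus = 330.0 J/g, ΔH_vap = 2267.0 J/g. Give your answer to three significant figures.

q = 550 kJ

q1 (heat ice -15.8→0.0 °C): 175.1 × 2.13 × 15.8 = 5893 J
q2 (melt at 0 °C): 175.1 × 330.0 = 57783 J
q3 (heat water 0.0→100.0 °C): 175.1 × 4.22 × 100.0 = 73892 J
q4 (vaporize at 100 °C): 175.1 × 2267.0 = 396952 J
q5 (heat steam 100.0→144.4 °C): 175.1 × 1.97 × 44.4 = 15316 J
Total: 5893 + 57783 + 73892 + 396952 + 15316 = 549836 J = 550 kJ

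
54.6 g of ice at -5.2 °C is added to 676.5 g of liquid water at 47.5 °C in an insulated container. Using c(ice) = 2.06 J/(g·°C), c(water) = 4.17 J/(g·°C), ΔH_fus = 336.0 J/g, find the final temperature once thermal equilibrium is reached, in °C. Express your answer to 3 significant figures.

Heat to bring ice to 0 °C and melt it: q₁ = 54.6×2.06×5.2 + 54.6×336.0 = 18930 J
Heat the water can supply cooling to 0 °C: 676.5×4.17×47.5 = 133998 J > q₁, so all ice melts.
Energy balance: 676.5×4.17×(47.5 − T) = 18930 + 54.6×4.17×(T − 0)
2821.005(47.5 − T) = 18930 + 227.682 T
133998 − 18930 = 3048.687 T
T = 115068 / 3048.687 = 37.74 °C

T_f = 37.7 °C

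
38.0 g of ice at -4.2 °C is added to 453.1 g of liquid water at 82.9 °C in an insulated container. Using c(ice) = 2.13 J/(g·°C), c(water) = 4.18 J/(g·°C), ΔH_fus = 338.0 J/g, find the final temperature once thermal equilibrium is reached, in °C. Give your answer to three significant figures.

Heat to bring ice to 0 °C and melt it: q₁ = 38.0×2.13×4.2 + 38.0×338.0 = 13184 J
Heat the water can supply cooling to 0 °C: 453.1×4.18×82.9 = 157009 J > q₁, so all ice melts.
Energy balance: 453.1×4.18×(82.9 − T) = 13184 + 38.0×4.18×(T − 0)
1893.958(82.9 − T) = 13184 + 158.84 T
157009 − 13184 = 2052.798 T
T = 143825 / 2052.798 = 70.06 °C

T_f = 70.1 °C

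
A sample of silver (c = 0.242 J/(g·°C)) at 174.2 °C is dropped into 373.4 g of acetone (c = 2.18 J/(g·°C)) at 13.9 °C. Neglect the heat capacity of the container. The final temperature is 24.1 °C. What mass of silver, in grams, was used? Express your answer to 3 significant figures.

m = 229 g

q_gained = (373.4 × 2.18) × (24.1 − 13.9) = 8303 J
q_lost = m × 0.242 × (174.2 − 24.1) = 36.3242 m
m = 8303 / 36.3242 = 229 g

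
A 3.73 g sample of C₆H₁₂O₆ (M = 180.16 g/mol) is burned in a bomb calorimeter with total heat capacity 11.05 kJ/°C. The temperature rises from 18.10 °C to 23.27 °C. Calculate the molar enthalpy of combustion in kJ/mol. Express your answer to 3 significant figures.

ΔT = 23.27 − 18.10 = 5.17 °C
q_cal = C_cal × ΔT = 11.05 × 5.17 = 57.1285 kJ
n = 3.73 / 180.16 = 0.02070 mol
q_rxn = −q_cal = -57.1285 kJ
ΔH = -57.1285 / 0.02070 = -2760 kJ/mol

ΔH = -2760 kJ/mol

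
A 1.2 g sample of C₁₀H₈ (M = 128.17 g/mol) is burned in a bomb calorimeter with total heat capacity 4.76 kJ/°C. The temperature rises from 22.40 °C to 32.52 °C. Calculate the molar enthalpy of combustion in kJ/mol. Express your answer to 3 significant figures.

ΔT = 32.52 − 22.40 = 10.12 °C
q_cal = C_cal × ΔT = 4.76 × 10.12 = 48.1712 kJ
n = 1.2 / 128.17 = 0.0093626 mol
q_rxn = −q_cal = -48.1712 kJ
ΔH = -48.1712 / 0.0093626 = -5145 kJ/mol

ΔH = -5150 kJ/mol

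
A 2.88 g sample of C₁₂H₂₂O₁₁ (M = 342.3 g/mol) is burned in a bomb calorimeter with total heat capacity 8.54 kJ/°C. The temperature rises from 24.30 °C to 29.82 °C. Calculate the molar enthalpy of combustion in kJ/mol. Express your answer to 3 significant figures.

ΔH = -5600 kJ/mol

ΔT = 29.82 − 24.30 = 5.52 °C
q_cal = C_cal × ΔT = 8.54 × 5.52 = 47.1408 kJ
n = 2.88 / 342.3 = 0.008414 mol
q_rxn = −q_cal = -47.1408 kJ
ΔH = -47.1408 / 0.008414 = -5603 kJ/mol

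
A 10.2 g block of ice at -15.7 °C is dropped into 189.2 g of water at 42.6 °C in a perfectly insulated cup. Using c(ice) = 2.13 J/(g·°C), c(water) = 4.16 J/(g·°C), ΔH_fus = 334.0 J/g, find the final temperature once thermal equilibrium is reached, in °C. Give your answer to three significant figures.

T_f = 35.9 °C

Heat to bring ice to 0 °C and melt it: q₁ = 10.2×2.13×15.7 + 10.2×334.0 = 3747.9 J
Heat the water can supply cooling to 0 °C: 189.2×4.16×42.6 = 33529.3 J > q₁, so all ice melts.
Energy balance: 189.2×4.16×(42.6 − T) = 3747.9 + 10.2×4.16×(T − 0)
787.072(42.6 − T) = 3747.9 + 42.432 T
33529.3 − 3747.9 = 829.504 T
T = 29781.4 / 829.504 = 35.90 °C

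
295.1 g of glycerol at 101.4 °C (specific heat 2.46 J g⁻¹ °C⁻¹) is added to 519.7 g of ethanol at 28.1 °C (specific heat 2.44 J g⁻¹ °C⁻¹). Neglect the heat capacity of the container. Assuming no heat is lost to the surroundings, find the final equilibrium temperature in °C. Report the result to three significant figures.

Heat lost by glycerol = heat gained by ethanol.
(295.1)(2.46)(101.4 − T) = (519.7)(2.44)(T − 28.1)
725.946 (101.4 − T) = 1268.068 (T − 28.1)
73611 − 725.946 T = 1268.068 T − 35633
109244 = 1994.014 T
T = 54.79 °C

T_f = 54.8 °C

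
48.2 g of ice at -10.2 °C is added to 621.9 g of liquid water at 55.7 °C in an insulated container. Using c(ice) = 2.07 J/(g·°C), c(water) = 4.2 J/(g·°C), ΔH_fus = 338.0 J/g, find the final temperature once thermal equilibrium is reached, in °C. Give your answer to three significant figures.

T_f = 45.5 °C

Heat to bring ice to 0 °C and melt it: q₁ = 48.2×2.07×10.2 + 48.2×338.0 = 17309 J
Heat the water can supply cooling to 0 °C: 621.9×4.2×55.7 = 145487 J > q₁, so all ice melts.
Energy balance: 621.9×4.2×(55.7 − T) = 17309 + 48.2×4.2×(T − 0)
2611.98(55.7 − T) = 17309 + 202.44 T
145487 − 17309 = 2814.42 T
T = 128178 / 2814.42 = 45.54 °C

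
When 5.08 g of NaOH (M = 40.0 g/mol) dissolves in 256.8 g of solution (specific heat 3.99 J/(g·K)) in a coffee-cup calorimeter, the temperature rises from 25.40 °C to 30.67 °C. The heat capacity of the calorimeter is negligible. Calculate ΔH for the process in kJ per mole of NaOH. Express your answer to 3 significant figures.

ΔH = -42.5 kJ/mol

|ΔT| = |30.67 − 25.40| = 5.27 °C
|q_surr| = (256.8 × 3.99) × 5.27 = 1024.632 × 5.27 = 5400 J
n(NaOH) = 5.08 / 40.0 = 0.1270 mol
Temperature rose, so q_rxn = −|q_surr| = -5.400 kJ
ΔH = q_rxn / n = -42.52 kJ/mol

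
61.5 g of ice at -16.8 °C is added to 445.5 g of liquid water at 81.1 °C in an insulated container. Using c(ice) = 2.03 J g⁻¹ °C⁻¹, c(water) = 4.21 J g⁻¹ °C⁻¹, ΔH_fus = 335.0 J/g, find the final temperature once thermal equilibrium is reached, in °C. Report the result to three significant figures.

T_f = 60.6 °C

Heat to bring ice to 0 °C and melt it: q₁ = 61.5×2.03×16.8 + 61.5×335.0 = 22700 J
Heat the water can supply cooling to 0 °C: 445.5×4.21×81.1 = 152108 J > q₁, so all ice melts.
Energy balance: 445.5×4.21×(81.1 − T) = 22700 + 61.5×4.21×(T − 0)
1875.555(81.1 − T) = 22700 + 258.915 T
152108 − 22700 = 2134.470 T
T = 129408 / 2134.470 = 60.63 °C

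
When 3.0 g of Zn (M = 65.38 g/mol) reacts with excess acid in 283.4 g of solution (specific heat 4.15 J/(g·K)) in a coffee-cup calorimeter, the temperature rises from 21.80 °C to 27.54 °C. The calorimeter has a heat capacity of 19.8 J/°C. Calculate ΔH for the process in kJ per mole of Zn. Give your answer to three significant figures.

|ΔT| = |27.54 − 21.80| = 5.74 °C
|q_surr| = (283.4 × 4.15 + 19.8) × 5.74 = 1195.91 × 5.74 = 6865 J
n(Zn) = 3.0 / 65.38 = 0.04589 mol
Temperature rose, so q_rxn = −|q_surr| = -6.865 kJ
ΔH = q_rxn / n = -149.6 kJ/mol

ΔH = -150 kJ/mol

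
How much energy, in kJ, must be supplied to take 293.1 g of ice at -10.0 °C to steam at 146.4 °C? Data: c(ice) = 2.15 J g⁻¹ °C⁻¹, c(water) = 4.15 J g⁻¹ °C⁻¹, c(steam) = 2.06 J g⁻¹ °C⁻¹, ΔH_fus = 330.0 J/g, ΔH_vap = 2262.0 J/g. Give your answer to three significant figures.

q = 916 kJ

q1 (heat ice -10.0→0.0 °C): 293.1 × 2.15 × 10.0 = 6302 J
q2 (melt at 0 °C): 293.1 × 330.0 = 96723 J
q3 (heat water 0.0→100.0 °C): 293.1 × 4.15 × 100.0 = 121637 J
q4 (vaporize at 100 °C): 293.1 × 2262.0 = 662992 J
q5 (heat steam 100.0→146.4 °C): 293.1 × 2.06 × 46.4 = 28016 J
Total: 6302 + 96723 + 121637 + 662992 + 28016 = 915670 J = 916 kJ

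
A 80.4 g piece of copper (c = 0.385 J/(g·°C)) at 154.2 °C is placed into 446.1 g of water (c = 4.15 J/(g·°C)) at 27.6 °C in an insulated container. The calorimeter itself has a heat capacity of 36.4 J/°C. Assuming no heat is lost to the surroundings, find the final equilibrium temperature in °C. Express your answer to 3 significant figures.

T_f = 29.6 °C

Heat lost by copper = heat gained by water + calorimeter.
(80.4)(0.385)(154.2 − T) = [(446.1)(4.15) + 36.4](T − 27.6)
30.954 (154.2 − T) = 1887.715 (T − 27.6)
4773.1 − 30.954 T = 1887.715 T − 52101
56874.1 = 1918.669 T
T = 29.64 °C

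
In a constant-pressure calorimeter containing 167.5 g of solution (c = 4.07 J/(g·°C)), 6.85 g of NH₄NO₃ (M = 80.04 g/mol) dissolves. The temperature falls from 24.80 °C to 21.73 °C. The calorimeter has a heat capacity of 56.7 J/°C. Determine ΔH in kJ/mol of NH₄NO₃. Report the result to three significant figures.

|ΔT| = |21.73 − 24.80| = 3.07 °C
|q_surr| = (167.5 × 4.07 + 56.7) × 3.07 = 738.425 × 3.07 = 2267 J
n(NH₄NO₃) = 6.85 / 80.04 = 0.08558 mol
Temperature fell, so q_rxn = +|q_surr| = 2.267 kJ
ΔH = q_rxn / n = 26.49 kJ/mol

ΔH = 26.5 kJ/mol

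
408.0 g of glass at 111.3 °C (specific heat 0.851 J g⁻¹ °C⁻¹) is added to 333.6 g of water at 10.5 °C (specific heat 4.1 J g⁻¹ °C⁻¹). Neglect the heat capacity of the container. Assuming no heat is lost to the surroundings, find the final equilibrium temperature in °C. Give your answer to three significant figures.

T_f = 30.9 °C

Heat lost by glass = heat gained by water.
(408.0)(0.851)(111.3 − T) = (333.6)(4.1)(T − 10.5)
347.208 (111.3 − T) = 1367.76 (T − 10.5)
38644 − 347.208 T = 1367.76 T − 14361
53005 = 1714.968 T
T = 30.91 °C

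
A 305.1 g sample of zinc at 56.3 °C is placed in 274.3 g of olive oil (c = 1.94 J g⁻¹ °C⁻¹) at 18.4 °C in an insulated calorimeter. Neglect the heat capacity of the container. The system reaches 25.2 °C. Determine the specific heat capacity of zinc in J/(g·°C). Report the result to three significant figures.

c = 0.381 J/(g·°C)

q_gained = (274.3 × 1.94) × (25.2 − 18.4) = 3619 J
q_lost = 305.1 × c × (56.3 − 25.2) = 9488.61 c
Set equal: c = 3619 / 9488.61 = 0.381 J/(g·°C)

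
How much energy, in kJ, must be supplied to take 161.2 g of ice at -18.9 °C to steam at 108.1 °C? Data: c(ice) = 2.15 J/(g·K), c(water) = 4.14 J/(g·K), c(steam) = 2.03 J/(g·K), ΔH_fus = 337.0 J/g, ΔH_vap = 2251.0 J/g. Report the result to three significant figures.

q = 493 kJ

q1 (heat ice -18.9→0.0 °C): 161.2 × 2.15 × 18.9 = 6550 J
q2 (melt at 0 °C): 161.2 × 337.0 = 54324 J
q3 (heat water 0.0→100.0 °C): 161.2 × 4.14 × 100.0 = 66737 J
q4 (vaporize at 100 °C): 161.2 × 2251.0 = 362861 J
q5 (heat steam 100.0→108.1 °C): 161.2 × 2.03 × 8.1 = 2651 J
Total: 6550 + 54324 + 66737 + 362861 + 2651 = 493123 J = 493 kJ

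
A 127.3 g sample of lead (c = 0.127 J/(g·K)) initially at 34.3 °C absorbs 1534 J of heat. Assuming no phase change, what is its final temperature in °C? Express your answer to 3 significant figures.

T_f = 129 °C

ΔT = q / (m c) = 1534 / (127.3 × 0.127) = 94.88 °C
T_f = 34.3 + 94.88 = 129.18 °C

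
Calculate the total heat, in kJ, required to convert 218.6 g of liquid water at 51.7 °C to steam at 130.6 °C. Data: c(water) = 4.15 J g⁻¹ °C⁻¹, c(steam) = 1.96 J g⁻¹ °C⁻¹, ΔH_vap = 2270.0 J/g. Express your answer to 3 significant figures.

q1 (heat water 51.7→100.0 °C): 218.6 × 4.15 × 48.3 = 43817 J
q2 (vaporize at 100 °C): 218.6 × 2270.0 = 496222 J
q3 (heat steam 100.0→130.6 °C): 218.6 × 1.96 × 30.6 = 13111 J
Total: 43817 + 496222 + 13111 = 553150 J = 553 kJ

q = 553 kJ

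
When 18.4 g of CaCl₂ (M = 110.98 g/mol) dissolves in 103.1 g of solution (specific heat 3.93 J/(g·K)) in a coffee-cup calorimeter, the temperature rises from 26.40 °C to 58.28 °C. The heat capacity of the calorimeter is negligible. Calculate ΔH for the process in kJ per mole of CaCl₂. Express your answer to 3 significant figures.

|ΔT| = |58.28 − 26.40| = 31.88 °C
|q_surr| = (103.1 × 3.93) × 31.88 = 405.183 × 31.88 = 12920 J
n(CaCl₂) = 18.4 / 110.98 = 0.1658 mol
Temperature rose, so q_rxn = −|q_surr| = -12.92 kJ
ΔH = q_rxn / n = -77.93 kJ/mol

ΔH = -77.9 kJ/mol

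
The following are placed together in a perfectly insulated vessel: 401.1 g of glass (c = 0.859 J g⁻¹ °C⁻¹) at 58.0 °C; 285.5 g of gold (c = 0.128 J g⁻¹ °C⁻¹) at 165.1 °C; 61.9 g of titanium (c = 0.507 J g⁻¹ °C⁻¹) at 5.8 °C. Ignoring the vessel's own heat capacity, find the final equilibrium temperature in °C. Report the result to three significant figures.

T_f = 63.5 °C

Σ mᵢcᵢ(T − Tᵢ) = 0  ⇒  T = Σ mᵢcᵢTᵢ / Σ mᵢcᵢ
Σ mᵢcᵢ = 401.1×0.859 + 285.5×0.128 + 61.9×0.507 = 412.4722
Σ mᵢcᵢTᵢ = 344.5449×58.0 + 36.544×165.1 + 31.3833×5.8 = 26199
T = 26199 / 412.4722 = 63.52 °C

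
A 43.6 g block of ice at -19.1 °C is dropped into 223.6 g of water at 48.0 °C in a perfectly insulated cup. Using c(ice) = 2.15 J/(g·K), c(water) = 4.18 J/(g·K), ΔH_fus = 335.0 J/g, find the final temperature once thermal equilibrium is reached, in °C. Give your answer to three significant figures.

T_f = 25.5 °C

Heat to bring ice to 0 °C and melt it: q₁ = 43.6×2.15×19.1 + 43.6×335.0 = 16396 J
Heat the water can supply cooling to 0 °C: 223.6×4.18×48.0 = 44863.1 J > q₁, so all ice melts.
Energy balance: 223.6×4.18×(48.0 − T) = 16396 + 43.6×4.18×(T − 0)
934.648(48.0 − T) = 16396 + 182.248 T
44863.1 − 16396 = 1116.896 T
T = 28467.1 / 1116.896 = 25.49 °C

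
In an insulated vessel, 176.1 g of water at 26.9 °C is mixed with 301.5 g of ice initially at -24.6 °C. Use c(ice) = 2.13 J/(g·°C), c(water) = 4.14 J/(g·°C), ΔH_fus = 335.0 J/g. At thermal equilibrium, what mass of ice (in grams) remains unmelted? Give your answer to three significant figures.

m_ice remaining = 290 g

Heat to warm all ice to 0 °C: 301.5×2.13×24.6 = 15798 J
Heat released by water cooling to 0 °C: 176.1×4.14×26.9 = 19612 J
19612 J < 15798 + 301.5×335.0 = 116800.5 J, so not all ice melts; final T = 0 °C.
Heat left for melting: 19612 − 15798 = 3814 J
Mass melted = 3814 / 335.0 = 11.39 g
Ice remaining = 301.5 − 11.39 = 290.11 g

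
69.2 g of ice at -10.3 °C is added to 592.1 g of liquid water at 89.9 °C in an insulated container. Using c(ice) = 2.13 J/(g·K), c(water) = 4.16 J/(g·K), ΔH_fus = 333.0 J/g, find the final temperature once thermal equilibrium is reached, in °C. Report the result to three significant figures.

Heat to bring ice to 0 °C and melt it: q₁ = 69.2×2.13×10.3 + 69.2×333.0 = 24562 J
Heat the water can supply cooling to 0 °C: 592.1×4.16×89.9 = 221436 J > q₁, so all ice melts.
Energy balance: 592.1×4.16×(89.9 − T) = 24562 + 69.2×4.16×(T − 0)
2463.136(89.9 − T) = 24562 + 287.872 T
221436 − 24562 = 2751.008 T
T = 196874 / 2751.008 = 71.56 °C

T_f = 71.6 °C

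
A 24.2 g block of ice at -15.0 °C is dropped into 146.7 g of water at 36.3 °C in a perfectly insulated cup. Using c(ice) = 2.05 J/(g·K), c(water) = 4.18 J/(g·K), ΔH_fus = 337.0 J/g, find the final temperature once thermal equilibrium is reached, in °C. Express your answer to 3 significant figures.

T_f = 18.7 °C

Heat to bring ice to 0 °C and melt it: q₁ = 24.2×2.05×15.0 + 24.2×337.0 = 8899.6 J
Heat the water can supply cooling to 0 °C: 146.7×4.18×36.3 = 22259.4 J > q₁, so all ice melts.
Energy balance: 146.7×4.18×(36.3 − T) = 8899.6 + 24.2×4.18×(T − 0)
613.206(36.3 − T) = 8899.6 + 101.156 T
22259.4 − 8899.6 = 714.362 T
T = 13359.8 / 714.362 = 18.70 °C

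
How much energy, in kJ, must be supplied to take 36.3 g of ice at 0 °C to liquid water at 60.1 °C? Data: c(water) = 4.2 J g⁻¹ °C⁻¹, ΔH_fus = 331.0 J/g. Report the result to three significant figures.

q1 (melt at 0 °C): 36.3 × 331.0 = 12015 J
q2 (heat water 0.0→60.1 °C): 36.3 × 4.2 × 60.1 = 9163 J
Total: 12015 + 9163 = 21178 J = 21.2 kJ

q = 21.2 kJ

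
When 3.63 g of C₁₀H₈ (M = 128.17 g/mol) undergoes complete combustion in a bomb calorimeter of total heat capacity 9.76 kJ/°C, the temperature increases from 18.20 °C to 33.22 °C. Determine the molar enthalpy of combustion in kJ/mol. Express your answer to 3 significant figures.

ΔT = 33.22 − 18.20 = 15.02 °C
q_cal = C_cal × ΔT = 9.76 × 15.02 = 146.5952 kJ
n = 3.63 / 128.17 = 0.02832 mol
q_rxn = −q_cal = -146.5952 kJ
ΔH = -146.5952 / 0.02832 = -5176 kJ/mol

ΔH = -5180 kJ/mol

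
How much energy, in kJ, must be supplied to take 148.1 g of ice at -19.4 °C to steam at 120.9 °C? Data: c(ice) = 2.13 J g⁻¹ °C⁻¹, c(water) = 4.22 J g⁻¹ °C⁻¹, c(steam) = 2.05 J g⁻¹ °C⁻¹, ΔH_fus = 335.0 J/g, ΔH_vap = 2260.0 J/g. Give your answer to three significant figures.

q1 (heat ice -19.4→0.0 °C): 148.1 × 2.13 × 19.4 = 6120 J
q2 (melt at 0 °C): 148.1 × 335.0 = 49614 J
q3 (heat water 0.0→100.0 °C): 148.1 × 4.22 × 100.0 = 62498 J
q4 (vaporize at 100 °C): 148.1 × 2260.0 = 334706 J
q5 (heat steam 100.0→120.9 °C): 148.1 × 2.05 × 20.9 = 6345 J
Total: 6120 + 49614 + 62498 + 334706 + 6345 = 459283 J = 459 kJ

q = 459 kJ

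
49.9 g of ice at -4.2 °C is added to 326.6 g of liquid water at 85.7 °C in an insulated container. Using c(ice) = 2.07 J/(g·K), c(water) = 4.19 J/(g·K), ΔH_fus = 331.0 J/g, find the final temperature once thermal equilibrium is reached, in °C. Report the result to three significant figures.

Heat to bring ice to 0 °C and melt it: q₁ = 49.9×2.07×4.2 + 49.9×331.0 = 16951 J
Heat the water can supply cooling to 0 °C: 326.6×4.19×85.7 = 117277 J > q₁, so all ice melts.
Energy balance: 326.6×4.19×(85.7 − T) = 16951 + 49.9×4.19×(T − 0)
1368.454(85.7 − T) = 16951 + 209.081 T
117277 − 16951 = 1577.535 T
T = 100326 / 1577.535 = 63.60 °C

T_f = 63.6 °C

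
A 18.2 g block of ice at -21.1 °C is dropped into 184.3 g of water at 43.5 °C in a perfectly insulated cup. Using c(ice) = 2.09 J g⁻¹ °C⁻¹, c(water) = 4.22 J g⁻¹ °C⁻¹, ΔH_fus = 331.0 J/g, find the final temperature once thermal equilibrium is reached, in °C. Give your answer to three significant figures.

T_f = 31.6 °C

Heat to bring ice to 0 °C and melt it: q₁ = 18.2×2.09×21.1 + 18.2×331.0 = 6826.8 J
Heat the water can supply cooling to 0 °C: 184.3×4.22×43.5 = 33832.0 J > q₁, so all ice melts.
Energy balance: 184.3×4.22×(43.5 − T) = 6826.8 + 18.2×4.22×(T − 0)
777.746(43.5 − T) = 6826.8 + 76.804 T
33832.0 − 6826.8 = 854.550 T
T = 27005.2 / 854.550 = 31.60 °C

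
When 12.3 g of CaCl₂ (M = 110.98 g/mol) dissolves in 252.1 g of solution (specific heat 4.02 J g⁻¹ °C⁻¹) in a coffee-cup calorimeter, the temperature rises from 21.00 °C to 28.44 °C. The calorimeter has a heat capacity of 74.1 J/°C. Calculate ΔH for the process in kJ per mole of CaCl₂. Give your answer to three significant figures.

|ΔT| = |28.44 − 21.00| = 7.44 °C
|q_surr| = (252.1 × 4.02 + 74.1) × 7.44 = 1087.542 × 7.44 = 8091 J
n(CaCl₂) = 12.3 / 110.98 = 0.1108 mol
Temperature rose, so q_rxn = −|q_surr| = -8.091 kJ
ΔH = q_rxn / n = -73.02 kJ/mol

ΔH = -73.0 kJ/mol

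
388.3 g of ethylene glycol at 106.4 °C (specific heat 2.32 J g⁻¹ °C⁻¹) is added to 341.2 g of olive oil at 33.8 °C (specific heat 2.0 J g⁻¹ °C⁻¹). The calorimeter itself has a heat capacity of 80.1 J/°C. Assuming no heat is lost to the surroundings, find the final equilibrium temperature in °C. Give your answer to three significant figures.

Heat lost by ethylene glycol = heat gained by olive oil + calorimeter.
(388.3)(2.32)(106.4 − T) = [(341.2)(2.0) + 80.1](T − 33.8)
900.856 (106.4 − T) = 762.5 (T − 33.8)
95851 − 900.856 T = 762.5 T − 25773
121624 = 1663.356 T
T = 73.12 °C

T_f = 73.1 °C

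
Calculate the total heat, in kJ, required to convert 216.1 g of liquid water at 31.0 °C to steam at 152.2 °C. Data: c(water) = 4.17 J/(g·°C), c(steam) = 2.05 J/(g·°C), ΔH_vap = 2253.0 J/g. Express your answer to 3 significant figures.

q1 (heat water 31.0→100.0 °C): 216.1 × 4.17 × 69.0 = 62178 J
q2 (vaporize at 100 °C): 216.1 × 2253.0 = 486873 J
q3 (heat steam 100.0→152.2 °C): 216.1 × 2.05 × 52.2 = 23125 J
Total: 62178 + 486873 + 23125 = 572176 J = 572 kJ

q = 572 kJ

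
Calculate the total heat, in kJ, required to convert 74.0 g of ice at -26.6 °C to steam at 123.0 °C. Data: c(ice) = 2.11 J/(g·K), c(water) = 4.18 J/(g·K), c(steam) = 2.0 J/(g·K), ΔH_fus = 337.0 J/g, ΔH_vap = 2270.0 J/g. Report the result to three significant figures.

q = 231 kJ

q1 (heat ice -26.6→0.0 °C): 74.0 × 2.11 × 26.6 = 4153 J
q2 (melt at 0 °C): 74.0 × 337.0 = 24938 J
q3 (heat water 0.0→100.0 °C): 74.0 × 4.18 × 100.0 = 30932 J
q4 (vaporize at 100 °C): 74.0 × 2270.0 = 167980 J
q5 (heat steam 100.0→123.0 °C): 74.0 × 2.0 × 23.0 = 3404 J
Total: 4153 + 24938 + 30932 + 167980 + 3404 = 231407 J = 231 kJ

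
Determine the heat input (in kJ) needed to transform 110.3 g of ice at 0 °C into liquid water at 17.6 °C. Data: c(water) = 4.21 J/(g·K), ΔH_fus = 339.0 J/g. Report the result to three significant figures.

q = 45.6 kJ

q1 (melt at 0 °C): 110.3 × 339.0 = 37392 J
q2 (heat water 0.0→17.6 °C): 110.3 × 4.21 × 17.6 = 8173 J
Total: 37392 + 8173 = 45565 J = 45.6 kJ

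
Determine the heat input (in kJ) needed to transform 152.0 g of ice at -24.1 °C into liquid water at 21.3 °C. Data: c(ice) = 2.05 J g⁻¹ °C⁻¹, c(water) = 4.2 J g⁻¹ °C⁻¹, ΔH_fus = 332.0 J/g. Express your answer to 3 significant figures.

q = 71.6 kJ

q1 (heat ice -24.1→0.0 °C): 152.0 × 2.05 × 24.1 = 7510 J
q2 (melt at 0 °C): 152.0 × 332.0 = 50464 J
q3 (heat water 0.0→21.3 °C): 152.0 × 4.2 × 21.3 = 13598 J
Total: 7510 + 50464 + 13598 = 71572 J = 71.6 kJ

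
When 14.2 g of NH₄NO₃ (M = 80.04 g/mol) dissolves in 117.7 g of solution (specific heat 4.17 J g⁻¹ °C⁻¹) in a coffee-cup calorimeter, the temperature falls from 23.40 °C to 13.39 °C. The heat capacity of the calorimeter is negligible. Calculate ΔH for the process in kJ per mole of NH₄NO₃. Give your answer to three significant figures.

|ΔT| = |13.39 − 23.40| = 10.01 °C
|q_surr| = (117.7 × 4.17) × 10.01 = 490.809 × 10.01 = 4913 J
n(NH₄NO₃) = 14.2 / 80.04 = 0.1774 mol
Temperature fell, so q_rxn = +|q_surr| = 4.913 kJ
ΔH = q_rxn / n = 27.69 kJ/mol

ΔH = 27.7 kJ/mol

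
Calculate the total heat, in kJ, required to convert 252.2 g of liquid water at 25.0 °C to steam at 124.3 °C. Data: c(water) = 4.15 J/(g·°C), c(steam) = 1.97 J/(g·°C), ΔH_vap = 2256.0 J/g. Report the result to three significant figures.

q = 660 kJ

q1 (heat water 25.0→100.0 °C): 252.2 × 4.15 × 75.0 = 78497 J
q2 (vaporize at 100 °C): 252.2 × 2256.0 = 568963 J
q3 (heat steam 100.0→124.3 °C): 252.2 × 1.97 × 24.3 = 12073 J
Total: 78497 + 568963 + 12073 = 659533 J = 660 kJ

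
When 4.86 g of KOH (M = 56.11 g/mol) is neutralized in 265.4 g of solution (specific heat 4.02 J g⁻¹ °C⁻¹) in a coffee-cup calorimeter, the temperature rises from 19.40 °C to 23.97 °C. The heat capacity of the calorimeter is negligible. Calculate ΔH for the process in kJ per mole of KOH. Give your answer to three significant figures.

ΔH = -56.3 kJ/mol

|ΔT| = |23.97 − 19.40| = 4.57 °C
|q_surr| = (265.4 × 4.02) × 4.57 = 1066.908 × 4.57 = 4876 J
n(KOH) = 4.86 / 56.11 = 0.08662 mol
Temperature rose, so q_rxn = −|q_surr| = -4.876 kJ
ΔH = q_rxn / n = -56.29 kJ/mol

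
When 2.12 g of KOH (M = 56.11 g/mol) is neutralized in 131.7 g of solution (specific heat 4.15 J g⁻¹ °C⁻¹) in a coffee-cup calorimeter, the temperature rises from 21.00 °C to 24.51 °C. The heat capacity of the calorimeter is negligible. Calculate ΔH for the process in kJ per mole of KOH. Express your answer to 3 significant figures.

ΔH = -50.8 kJ/mol

|ΔT| = |24.51 − 21.00| = 3.51 °C
|q_surr| = (131.7 × 4.15) × 3.51 = 546.555 × 3.51 = 1918 J
n(KOH) = 2.12 / 56.11 = 0.03778 mol
Temperature rose, so q_rxn = −|q_surr| = -1.918 kJ
ΔH = q_rxn / n = -50.77 kJ/mol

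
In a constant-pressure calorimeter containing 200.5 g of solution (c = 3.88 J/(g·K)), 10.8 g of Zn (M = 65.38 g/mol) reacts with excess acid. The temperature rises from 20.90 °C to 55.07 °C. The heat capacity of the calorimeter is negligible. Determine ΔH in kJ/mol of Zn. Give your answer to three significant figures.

|ΔT| = |55.07 − 20.90| = 34.17 °C
|q_surr| = (200.5 × 3.88) × 34.17 = 777.94 × 34.17 = 26580 J
n(Zn) = 10.8 / 65.38 = 0.1652 mol
Temperature rose, so q_rxn = −|q_surr| = -26.58 kJ
ΔH = q_rxn / n = -160.9 kJ/mol

ΔH = -161 kJ/mol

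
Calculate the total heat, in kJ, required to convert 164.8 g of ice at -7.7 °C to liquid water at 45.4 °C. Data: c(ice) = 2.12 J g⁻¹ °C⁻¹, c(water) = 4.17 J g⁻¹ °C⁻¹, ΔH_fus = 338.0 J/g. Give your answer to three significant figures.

q = 89.6 kJ

q1 (heat ice -7.7→0.0 °C): 164.8 × 2.12 × 7.7 = 2690 J
q2 (melt at 0 °C): 164.8 × 338.0 = 55702 J
q3 (heat water 0.0→45.4 °C): 164.8 × 4.17 × 45.4 = 31200 J
Total: 2690 + 55702 + 31200 = 89592 J = 89.6 kJ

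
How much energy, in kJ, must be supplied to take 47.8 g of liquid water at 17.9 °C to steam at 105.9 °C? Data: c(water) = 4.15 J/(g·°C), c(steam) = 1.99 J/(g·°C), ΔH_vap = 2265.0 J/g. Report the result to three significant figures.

q = 125 kJ

q1 (heat water 17.9→100.0 °C): 47.8 × 4.15 × 82.1 = 16286 J
q2 (vaporize at 100 °C): 47.8 × 2265.0 = 108267 J
q3 (heat steam 100.0→105.9 °C): 47.8 × 1.99 × 5.9 = 561 J
Total: 16286 + 108267 + 561 = 125114 J = 125 kJ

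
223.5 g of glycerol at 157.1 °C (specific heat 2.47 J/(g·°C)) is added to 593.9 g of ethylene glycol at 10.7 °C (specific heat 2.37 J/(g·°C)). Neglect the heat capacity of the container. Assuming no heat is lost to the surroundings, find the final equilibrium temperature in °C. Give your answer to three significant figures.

T_f = 51.9 °C

Heat lost by glycerol = heat gained by ethylene glycol.
(223.5)(2.47)(157.1 − T) = (593.9)(2.37)(T − 10.7)
552.045 (157.1 − T) = 1407.543 (T − 10.7)
86726 − 552.045 T = 1407.543 T − 15061
101787 = 1959.588 T
T = 51.94 °C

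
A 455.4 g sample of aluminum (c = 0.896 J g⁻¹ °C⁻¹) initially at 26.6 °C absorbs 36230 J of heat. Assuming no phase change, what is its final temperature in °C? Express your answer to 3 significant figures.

ΔT = q / (m c) = 36230 / (455.4 × 0.896) = 88.79 °C
T_f = 26.6 + 88.79 = 115.39 °C

T_f = 115 °C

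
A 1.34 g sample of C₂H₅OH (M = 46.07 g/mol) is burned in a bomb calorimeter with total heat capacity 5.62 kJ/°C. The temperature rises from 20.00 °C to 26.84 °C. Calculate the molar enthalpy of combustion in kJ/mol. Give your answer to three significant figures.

ΔT = 26.84 − 20.00 = 6.84 °C
q_cal = C_cal × ΔT = 5.62 × 6.84 = 38.4408 kJ
n = 1.34 / 46.07 = 0.02909 mol
q_rxn = −q_cal = -38.4408 kJ
ΔH = -38.4408 / 0.02909 = -1321 kJ/mol

ΔH = -1320 kJ/mol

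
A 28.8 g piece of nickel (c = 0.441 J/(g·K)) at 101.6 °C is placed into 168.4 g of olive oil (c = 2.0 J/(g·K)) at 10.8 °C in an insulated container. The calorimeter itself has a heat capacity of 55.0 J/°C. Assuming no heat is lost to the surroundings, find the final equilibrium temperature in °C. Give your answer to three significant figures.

T_f = 13.7 °C

Heat lost by nickel = heat gained by olive oil + calorimeter.
(28.8)(0.441)(101.6 − T) = [(168.4)(2.0) + 55.0](T − 10.8)
12.7008 (101.6 − T) = 391.8 (T − 10.8)
1290.4 − 12.7008 T = 391.8 T − 4231.4
5521.8 = 404.5008 T
T = 13.65 °C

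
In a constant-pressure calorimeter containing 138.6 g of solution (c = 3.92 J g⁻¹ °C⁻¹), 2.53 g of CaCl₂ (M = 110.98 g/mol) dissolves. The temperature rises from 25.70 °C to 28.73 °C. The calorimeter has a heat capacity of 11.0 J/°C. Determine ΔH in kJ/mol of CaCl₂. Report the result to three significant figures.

|ΔT| = |28.73 − 25.70| = 3.03 °C
|q_surr| = (138.6 × 3.92 + 11.0) × 3.03 = 554.312 × 3.03 = 1680 J
n(CaCl₂) = 2.53 / 110.98 = 0.02280 mol
Temperature rose, so q_rxn = −|q_surr| = -1.680 kJ
ΔH = q_rxn / n = -73.68 kJ/mol

ΔH = -73.7 kJ/mol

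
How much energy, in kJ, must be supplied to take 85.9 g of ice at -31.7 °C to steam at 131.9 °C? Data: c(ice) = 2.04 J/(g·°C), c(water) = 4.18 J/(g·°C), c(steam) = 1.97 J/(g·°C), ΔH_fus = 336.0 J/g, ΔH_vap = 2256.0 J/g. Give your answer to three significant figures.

q1 (heat ice -31.7→0.0 °C): 85.9 × 2.04 × 31.7 = 5555 J
q2 (melt at 0 °C): 85.9 × 336.0 = 28862 J
q3 (heat water 0.0→100.0 °C): 85.9 × 4.18 × 100.0 = 35906 J
q4 (vaporize at 100 °C): 85.9 × 2256.0 = 193790 J
q5 (heat steam 100.0→131.9 °C): 85.9 × 1.97 × 31.9 = 5398 J
Total: 5555 + 28862 + 35906 + 193790 + 5398 = 269511 J = 270 kJ

q = 270 kJ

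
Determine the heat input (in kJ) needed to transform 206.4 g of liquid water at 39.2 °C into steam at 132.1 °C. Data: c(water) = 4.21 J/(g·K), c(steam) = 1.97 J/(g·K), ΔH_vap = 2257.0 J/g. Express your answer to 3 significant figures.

q = 532 kJ

q1 (heat water 39.2→100.0 °C): 206.4 × 4.21 × 60.8 = 52832 J
q2 (vaporize at 100 °C): 206.4 × 2257.0 = 465845 J
q3 (heat steam 100.0→132.1 °C): 206.4 × 1.97 × 32.1 = 13052 J
Total: 52832 + 465845 + 13052 = 531729 J = 532 kJ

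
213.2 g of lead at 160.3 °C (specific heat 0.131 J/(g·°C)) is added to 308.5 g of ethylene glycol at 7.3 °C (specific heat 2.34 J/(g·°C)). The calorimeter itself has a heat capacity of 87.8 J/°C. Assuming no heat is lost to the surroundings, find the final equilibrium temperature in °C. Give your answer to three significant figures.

Heat lost by lead = heat gained by ethylene glycol + calorimeter.
(213.2)(0.131)(160.3 − T) = [(308.5)(2.34) + 87.8](T − 7.3)
27.9292 (160.3 − T) = 809.69 (T − 7.3)
4477.1 − 27.9292 T = 809.69 T − 5910.7
10387.8 = 837.6192 T
T = 12.40 °C

T_f = 12.4 °C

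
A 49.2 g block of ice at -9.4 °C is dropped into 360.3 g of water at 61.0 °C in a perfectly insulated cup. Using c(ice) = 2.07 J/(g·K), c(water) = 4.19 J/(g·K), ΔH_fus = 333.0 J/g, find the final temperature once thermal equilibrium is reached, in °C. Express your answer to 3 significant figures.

Heat to bring ice to 0 °C and melt it: q₁ = 49.2×2.07×9.4 + 49.2×333.0 = 17341 J
Heat the water can supply cooling to 0 °C: 360.3×4.19×61.0 = 92089.1 J > q₁, so all ice melts.
Energy balance: 360.3×4.19×(61.0 − T) = 17341 + 49.2×4.19×(T − 0)
1509.657(61.0 − T) = 17341 + 206.148 T
92089.1 − 17341 = 1715.805 T
T = 74748.1 / 1715.805 = 43.56 °C

T_f = 43.6 °C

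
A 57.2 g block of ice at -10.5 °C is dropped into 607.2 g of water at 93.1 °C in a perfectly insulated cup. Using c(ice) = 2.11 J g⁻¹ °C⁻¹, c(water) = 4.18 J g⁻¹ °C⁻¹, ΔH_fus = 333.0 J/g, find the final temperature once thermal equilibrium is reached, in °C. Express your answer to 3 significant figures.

T_f = 77.8 °C

Heat to bring ice to 0 °C and melt it: q₁ = 57.2×2.11×10.5 + 57.2×333.0 = 20315 J
Heat the water can supply cooling to 0 °C: 607.2×4.18×93.1 = 236297 J > q₁, so all ice melts.
Energy balance: 607.2×4.18×(93.1 − T) = 20315 + 57.2×4.18×(T − 0)
2538.096(93.1 − T) = 20315 + 239.096 T
236297 − 20315 = 2777.192 T
T = 215982 / 2777.192 = 77.77 °C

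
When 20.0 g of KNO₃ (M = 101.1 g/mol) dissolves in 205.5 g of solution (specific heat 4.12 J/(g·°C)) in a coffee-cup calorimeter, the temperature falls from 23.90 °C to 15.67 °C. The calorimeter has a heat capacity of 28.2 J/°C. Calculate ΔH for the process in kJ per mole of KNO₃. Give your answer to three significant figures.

ΔH = 36.4 kJ/mol

|ΔT| = |15.67 − 23.90| = 8.23 °C
|q_surr| = (205.5 × 4.12 + 28.2) × 8.23 = 874.86 × 8.23 = 7200 J
n(KNO₃) = 20.0 / 101.1 = 0.1978 mol
Temperature fell, so q_rxn = +|q_surr| = 7.200 kJ
ΔH = q_rxn / n = 36.40 kJ/mol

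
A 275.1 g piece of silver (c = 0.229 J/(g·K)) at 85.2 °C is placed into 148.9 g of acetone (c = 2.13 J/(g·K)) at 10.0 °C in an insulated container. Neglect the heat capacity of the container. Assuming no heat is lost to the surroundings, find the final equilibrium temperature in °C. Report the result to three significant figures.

Heat lost by silver = heat gained by acetone.
(275.1)(0.229)(85.2 − T) = (148.9)(2.13)(T − 10.0)
62.9979 (85.2 − T) = 317.157 (T − 10.0)
5367.4 − 62.9979 T = 317.157 T − 3171.6
8539.0 = 380.1549 T
T = 22.46 °C

T_f = 22.5 °C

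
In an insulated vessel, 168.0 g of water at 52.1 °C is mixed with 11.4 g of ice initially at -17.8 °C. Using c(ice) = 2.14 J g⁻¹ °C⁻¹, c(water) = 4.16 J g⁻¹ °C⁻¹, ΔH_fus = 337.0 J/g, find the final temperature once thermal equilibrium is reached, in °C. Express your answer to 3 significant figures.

T_f = 43.1 °C

Heat to bring ice to 0 °C and melt it: q₁ = 11.4×2.14×17.8 + 11.4×337.0 = 4276.0 J
Heat the water can supply cooling to 0 °C: 168.0×4.16×52.1 = 36411.6 J > q₁, so all ice melts.
Energy balance: 168.0×4.16×(52.1 − T) = 4276.0 + 11.4×4.16×(T − 0)
698.88(52.1 − T) = 4276.0 + 47.424 T
36411.6 − 4276.0 = 746.304 T
T = 32135.6 / 746.304 = 43.06 °C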